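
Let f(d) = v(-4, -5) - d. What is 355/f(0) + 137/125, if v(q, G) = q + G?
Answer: -43142/1125 ≈ -38.348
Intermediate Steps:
v(q, G) = G + q
f(d) = -9 - d (f(d) = (-5 - 4) - d = -9 - d)
355/f(0) + 137/125 = 355/(-9 - 1*0) + 137/125 = 355/(-9 + 0) + 137*(1/125) = 355/(-9) + 137/125 = 355*(-⅑) + 137/125 = -355/9 + 137/125 = -43142/1125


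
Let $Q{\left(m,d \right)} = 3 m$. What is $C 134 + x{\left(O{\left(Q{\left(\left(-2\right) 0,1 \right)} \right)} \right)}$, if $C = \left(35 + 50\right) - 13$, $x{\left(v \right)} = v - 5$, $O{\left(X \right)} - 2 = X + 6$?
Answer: $9651$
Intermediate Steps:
$O{\left(X \right)} = 8 + X$ ($O{\left(X \right)} = 2 + \left(X + 6\right) = 2 + \left(6 + X\right) = 8 + X$)
$x{\left(v \right)} = -5 + v$ ($x{\left(v \right)} = v - 5 = -5 + v$)
$C = 72$ ($C = 85 - 13 = 72$)
$C 134 + x{\left(O{\left(Q{\left(\left(-2\right) 0,1 \right)} \right)} \right)} = 72 \cdot 134 - \left(-3 - \left(-6\right) 0\right) = 9648 + \left(-5 + \left(8 + 3 \cdot 0\right)\right) = 9648 + \left(-5 + \left(8 + 0\right)\right) = 9648 + \left(-5 + 8\right) = 9648 + 3 = 9651$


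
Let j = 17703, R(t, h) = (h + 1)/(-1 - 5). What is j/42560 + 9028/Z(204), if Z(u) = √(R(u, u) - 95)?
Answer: 2529/6080 - 9028*I*√186/155 ≈ 0.41595 - 794.36*I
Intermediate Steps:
R(t, h) = -⅙ - h/6 (R(t, h) = (1 + h)/(-6) = (1 + h)*(-⅙) = -⅙ - h/6)
Z(u) = √(-571/6 - u/6) (Z(u) = √((-⅙ - u/6) - 95) = √(-571/6 - u/6))
j/42560 + 9028/Z(204) = 17703/42560 + 9028/((√(-3426 - 6*204)/6)) = 17703*(1/42560) + 9028/((√(-3426 - 1224)/6)) = 2529/6080 + 9028/((√(-4650)/6)) = 2529/6080 + 9028/(((5*I*√186)/6)) = 2529/6080 + 9028/((5*I*√186/6)) = 2529/6080 + 9028*(-I*√186/155) = 2529/6080 - 9028*I*√186/155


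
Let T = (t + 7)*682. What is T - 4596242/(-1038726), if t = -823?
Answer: -289029443735/519363 ≈ -5.5651e+5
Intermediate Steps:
T = -556512 (T = (-823 + 7)*682 = -816*682 = -556512)
T - 4596242/(-1038726) = -556512 - 4596242/(-1038726) = -556512 - 4596242*(-1)/1038726 = -556512 - 1*(-2298121/519363) = -556512 + 2298121/519363 = -289029443735/519363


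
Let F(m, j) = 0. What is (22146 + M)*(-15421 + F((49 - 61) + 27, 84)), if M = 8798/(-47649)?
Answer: -2324662781068/6807 ≈ -3.4151e+8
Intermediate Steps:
M = -8798/47649 (M = 8798*(-1/47649) = -8798/47649 ≈ -0.18464)
(22146 + M)*(-15421 + F((49 - 61) + 27, 84)) = (22146 - 8798/47649)*(-15421 + 0) = (1055225956/47649)*(-15421) = -2324662781068/6807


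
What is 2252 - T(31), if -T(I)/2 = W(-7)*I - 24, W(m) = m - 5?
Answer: 1460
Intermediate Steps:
W(m) = -5 + m
T(I) = 48 + 24*I (T(I) = -2*((-5 - 7)*I - 24) = -2*(-12*I - 24) = -2*(-24 - 12*I) = 48 + 24*I)
2252 - T(31) = 2252 - (48 + 24*31) = 2252 - (48 + 744) = 2252 - 1*792 = 2252 - 792 = 1460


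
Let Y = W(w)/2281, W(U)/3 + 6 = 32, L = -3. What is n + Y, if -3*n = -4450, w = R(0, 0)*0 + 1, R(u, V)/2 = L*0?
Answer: 10150684/6843 ≈ 1483.4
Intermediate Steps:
R(u, V) = 0 (R(u, V) = 2*(-3*0) = 2*0 = 0)
w = 1 (w = 0*0 + 1 = 0 + 1 = 1)
W(U) = 78 (W(U) = -18 + 3*32 = -18 + 96 = 78)
n = 4450/3 (n = -1/3*(-4450) = 4450/3 ≈ 1483.3)
Y = 78/2281 ≈ 0.034196
n + Y = 4450/3 + 78/2281 = 10150684/6843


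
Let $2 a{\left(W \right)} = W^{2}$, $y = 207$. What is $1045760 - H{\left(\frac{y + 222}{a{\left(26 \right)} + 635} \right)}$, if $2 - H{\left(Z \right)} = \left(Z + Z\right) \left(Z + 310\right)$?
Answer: $\frac{990308592204}{946729} \approx 1.046 \cdot 10^{6}$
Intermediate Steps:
$a{\left(W \right)} = \frac{W^{2}}{2}$
$H{\left(Z \right)} = 2 - 2 Z \left(310 + Z\right)$ ($H{\left(Z \right)} = 2 - \left(Z + Z\right) \left(Z + 310\right) = 2 - 2 Z \left(310 + Z\right)$)
$1045760 - H{\left(\frac{y + 222}{a{\left(26 \right)} + 635} \right)} = 1045760 - \left(2 - 620 \frac{207 + 222}{\frac{26^{2}}{2} + 635} - 2 \left(\frac{207 + 222}{\frac{26^{2}}{2} + 635}\right)^{2}\right) = 1045760 - \left(2 - 620 \frac{429}{\frac{1}{2} \cdot 676 + 635} - 2 \left(\frac{429}{\frac{1}{2} \cdot 676 + 635}\right)^{2}\right) = 1045760 - \left(2 - 620 \frac{429}{338 + 635} - 2 \left(\frac{429}{338 + 635}\right)^{2}\right) = 1045760 - \left(2 - 620 \cdot \frac{429}{973} - 2 \left(\frac{429}{973}\right)^{2}\right) = 1045760 - \left(2 - 620 \cdot 429 \cdot \frac{1}{973} - 2 \left(429 \cdot \frac{1}{973}\right)^{2}\right) = 1045760 - \left(2 - \frac{265980}{973} - 2 \left(\frac{429}{973}\right)^{2}\right) = 1045760 - \left(2 - \frac{265980}{973} - \frac{368082}{946729}\right) = 1045760 - - \frac{257273164}{946729} = 1045760 + \frac{257273164}{946729} = \frac{990308592204}{946729}$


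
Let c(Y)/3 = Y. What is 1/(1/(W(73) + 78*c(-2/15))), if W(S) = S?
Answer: 209/5 ≈ 41.800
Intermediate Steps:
c(Y) = 3*Y
1/(1/(W(73) + 78*c(-2/15))) = 1/(1/(73 + 78*(3*(-2/15)))) = 1/(1/(73 + 78*(-⅖))) = 1/(1/(73 - 156/5)) = 1/(1/(209/5)) = 1/(5/209) = 209/5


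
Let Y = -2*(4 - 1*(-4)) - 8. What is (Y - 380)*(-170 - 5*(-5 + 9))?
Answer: 76760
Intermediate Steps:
Y = -24 (Y = -2*(4 + 4) - 8 = -2*8 - 8 = -16 - 8 = -24)
(Y - 380)*(-170 - 5*(-5 + 9)) = (-24 - 380)*(-170 - 5*(-5 + 9)) = -404*(-170 - 5*4) = -404*(-170 - 20) = -404*(-190) = 76760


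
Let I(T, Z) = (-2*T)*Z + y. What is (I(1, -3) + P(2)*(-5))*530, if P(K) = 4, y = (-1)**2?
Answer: -6890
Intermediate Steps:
y = 1
I(T, Z) = 1 - 2*T*Z (I(T, Z) = (-2*T)*Z + 1 = -2*T*Z + 1 = 1 - 2*T*Z)
(I(1, -3) + P(2)*(-5))*530 = ((1 - 2*1*(-3)) + 4*(-5))*530 = ((1 + 6) - 20)*530 = (7 - 20)*530 = -13*530 = -6890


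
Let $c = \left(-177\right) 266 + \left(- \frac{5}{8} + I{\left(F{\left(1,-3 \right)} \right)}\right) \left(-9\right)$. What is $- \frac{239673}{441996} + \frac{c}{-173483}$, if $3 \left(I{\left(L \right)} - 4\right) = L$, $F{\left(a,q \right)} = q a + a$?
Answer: $- \frac{13838907823}{51119194712} \approx -0.27072$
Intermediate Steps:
$F{\left(a,q \right)} = a + a q$ ($F{\left(a,q \right)} = a q + a = a + a q$)
$I{\left(L \right)} = 4 + \frac{L}{3}$
$c = - \frac{376851}{8}$ ($c = \left(-177\right) 266 + \left(- \frac{5}{8} + \left(4 + \frac{1 \left(1 - 3\right)}{3}\right)\right) \left(-9\right) = -47082 + \left(\left(-5\right) \frac{1}{8} + \left(4 + \frac{1 \left(-2\right)}{3}\right)\right) \left(-9\right) = -47082 + \left(- \frac{5}{8} + \left(4 + \frac{1}{3} \left(-2\right)\right)\right) \left(-9\right) = -47082 + \left(- \frac{5}{8} + \left(4 - \frac{2}{3}\right)\right) \left(-9\right) = -47082 + \left(- \frac{5}{8} + \frac{10}{3}\right) \left(-9\right) = -47082 + \frac{65}{24} \left(-9\right) = -47082 - \frac{195}{8} = - \frac{376851}{8} \approx -47106.0$)
$- \frac{239673}{441996} + \frac{c}{-173483} = - \frac{239673}{441996} - \frac{376851}{8 \left(-173483\right)} = \left(-239673\right) \frac{1}{441996} - - \frac{376851}{1387864} = - \frac{79891}{147332} + \frac{376851}{1387864} = - \frac{13838907823}{51119194712}$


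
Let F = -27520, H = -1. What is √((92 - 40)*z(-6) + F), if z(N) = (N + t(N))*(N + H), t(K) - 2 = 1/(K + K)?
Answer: I*√234303/3 ≈ 161.35*I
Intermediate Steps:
t(K) = 2 + 1/(2*K) (t(K) = 2 + 1/(K + K) = 2 + 1/(2*K))
z(N) = (-1 + N)*(2 + N + 1/(2*N)) (z(N) = (N + (2 + 1/(2*N)))*(N - 1) = (2 + N + 1/(2*N))*(-1 + N) = (-1 + N)*(2 + N + 1/(2*N)))
√((92 - 40)*z(-6) + F) = √((92 - 40)*(-3/2 - 6 + (-6)² - ½/(-6)) - 27520) = √(52*(-3/2 - 6 + 36 - ½*(-⅙)) - 27520) = √(52*(-3/2 - 6 + 36 + 1/12) - 27520) = √(52*(343/12) - 27520) = √(4459/3 - 27520) = √(-78101/3) = I*√234303/3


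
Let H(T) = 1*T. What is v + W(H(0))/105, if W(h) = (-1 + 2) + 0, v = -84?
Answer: -8819/105 ≈ -83.990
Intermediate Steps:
H(T) = T
W(h) = 1 (W(h) = 1 + 0 = 1)
v + W(H(0))/105 = -84 + 1/105 = -8819/105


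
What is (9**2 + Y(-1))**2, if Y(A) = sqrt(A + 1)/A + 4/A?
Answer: 5929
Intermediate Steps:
Y(A) = 4/A + sqrt(1 + A)/A (Y(A) = sqrt(1 + A)/A + 4/A = 4/A + sqrt(1 + A)/A)
(9**2 + Y(-1))**2 = (9**2 + (4 + sqrt(1 - 1))/(-1))**2 = (81 - (4 + sqrt(0)))**2 = (81 - (4 + 0))**2 = (81 - 1*4)**2 = (81 - 4)**2 = 77**2 = 5929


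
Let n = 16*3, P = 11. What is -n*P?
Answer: -528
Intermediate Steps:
n = 48
-n*P = -48*11 = -1*528 = -528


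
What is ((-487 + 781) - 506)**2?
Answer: 44944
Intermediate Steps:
((-487 + 781) - 506)**2 = (294 - 506)**2 = (-212)**2 = 44944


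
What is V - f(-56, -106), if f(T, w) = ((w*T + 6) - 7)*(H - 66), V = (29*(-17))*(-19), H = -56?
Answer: 733437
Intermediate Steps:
V = 9367 (V = -493*(-19) = 9367)
f(T, w) = 122 - 122*T*w (f(T, w) = ((w*T + 6) - 7)*(-56 - 66) = ((T*w + 6) - 7)*(-122) = ((6 + T*w) - 7)*(-122) = (-1 + T*w)*(-122) = 122 - 122*T*w)
V - f(-56, -106) = 9367 - (122 - 122*(-56)*(-106)) = 9367 - (122 - 724192) = 9367 - 1*(-724070) = 9367 + 724070 = 733437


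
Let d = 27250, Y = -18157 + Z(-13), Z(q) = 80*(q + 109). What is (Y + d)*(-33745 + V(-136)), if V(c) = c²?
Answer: -255771477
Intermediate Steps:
Z(q) = 8720 + 80*q (Z(q) = 80*(109 + q) = 8720 + 80*q)
Y = -10477 (Y = -18157 + (8720 + 80*(-13)) = -18157 + (8720 - 1040) = -18157 + 7680 = -10477)
(Y + d)*(-33745 + V(-136)) = (-10477 + 27250)*(-33745 + (-136)²) = 16773*(-33745 + 18496) = 16773*(-15249) = -255771477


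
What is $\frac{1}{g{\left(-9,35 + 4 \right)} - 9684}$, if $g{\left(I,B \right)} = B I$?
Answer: $- \frac{1}{10035} \approx -9.9651 \cdot 10^{-5}$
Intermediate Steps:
$\frac{1}{g{\left(-9,35 + 4 \right)} - 9684} = \frac{1}{\left(35 + 4\right) \left(-9\right) - 9684} = \frac{1}{39 \left(-9\right) - 9684} = \frac{1}{-351 - 9684} = \frac{1}{-10035} = - \frac{1}{10035}$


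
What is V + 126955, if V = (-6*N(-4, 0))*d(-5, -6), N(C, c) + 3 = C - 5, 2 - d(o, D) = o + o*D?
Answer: 125299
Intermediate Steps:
d(o, D) = 2 - o - D*o (d(o, D) = 2 - (o + o*D) = 2 - (o + D*o) = 2 + (-o - D*o) = 2 - o - D*o)
N(C, c) = -8 + C (N(C, c) = -3 + (C - 5) = -3 + (-5 + C) = -8 + C)
V = -1656 (V = (-6*(-8 - 4))*(2 - 1*(-5) - 1*(-6)*(-5)) = (-6*(-12))*(2 + 5 - 30) = 72*(-23) = -1656)
V + 126955 = -1656 + 126955 = 125299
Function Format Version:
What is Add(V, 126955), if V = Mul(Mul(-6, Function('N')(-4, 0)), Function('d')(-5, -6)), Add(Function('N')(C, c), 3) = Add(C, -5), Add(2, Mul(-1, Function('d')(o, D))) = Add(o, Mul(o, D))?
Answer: 125299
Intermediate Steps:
Function('d')(o, D) = Add(2, Mul(-1, o), Mul(-1, D, o)) (Function('d')(o, D) = Add(2, Mul(-1, Add(o, Mul(o, D)))) = Add(2, Mul(-1, Add(o, Mul(D, o)))) = Add(2, Add(Mul(-1, o), Mul(-1, D, o))) = Add(2, Mul(-1, o), Mul(-1, D, o)))
Function('N')(C, c) = Add(-8, C) (Function('N')(C, c) = Add(-3, Add(C, -5)) = Add(-3, Add(-5, C)) = Add(-8, C))
V = -1656 (V = Mul(Mul(-6, Add(-8, -4)), Add(2, Mul(-1, -5), Mul(-1, -6, -5))) = Mul(Mul(-6, -12), Add(2, 5, -30)) = Mul(72, -23) = -1656)
Add(V, 126955) = Add(-1656, 126955) = 125299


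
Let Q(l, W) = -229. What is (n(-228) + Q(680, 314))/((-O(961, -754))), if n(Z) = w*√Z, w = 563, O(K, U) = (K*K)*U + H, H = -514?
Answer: -229/696335348 + 563*I*√57/348167674 ≈ -3.2886e-7 + 1.2208e-5*I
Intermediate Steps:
O(K, U) = -514 + U*K² (O(K, U) = (K*K)*U - 514 = K²*U - 514 = U*K² - 514 = -514 + U*K²)
n(Z) = 563*√Z
(n(-228) + Q(680, 314))/((-O(961, -754))) = (563*√(-228) - 229)/((-(-514 - 754*961²))) = (563*(2*I*√57) - 229)/((-(-514 - 754*923521))) = (1126*I*√57 - 229)/((-(-514 - 696334834))) = (-229 + 1126*I*√57)/((-1*(-696335348))) = (-229 + 1126*I*√57)/696335348 = (-229 + 1126*I*√57)*(1/696335348) = -229/696335348 + 563*I*√57/348167674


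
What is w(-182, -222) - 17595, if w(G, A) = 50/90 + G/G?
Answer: -158341/9 ≈ -17593.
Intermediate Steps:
w(G, A) = 14/9 (w(G, A) = 50*(1/90) + 1 = 5/9 + 1 = 14/9)
w(-182, -222) - 17595 = 14/9 - 17595 = -158341/9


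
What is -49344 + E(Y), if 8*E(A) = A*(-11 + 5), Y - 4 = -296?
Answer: -49125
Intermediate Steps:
Y = -292 (Y = 4 - 296 = -292)
E(A) = -3*A/4 (E(A) = (A*(-11 + 5))/8 = (A*(-6))/8 = (-6*A)/8 = -3*A/4)
-49344 + E(Y) = -49344 - 3/4*(-292) = -49344 + 219 = -49125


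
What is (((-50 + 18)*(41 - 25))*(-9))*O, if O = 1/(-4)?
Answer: -1152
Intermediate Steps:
O = -1/4 ≈ -0.25000
(((-50 + 18)*(41 - 25))*(-9))*O = (((-50 + 18)*(41 - 25))*(-9))*(-1/4) = (-32*16*(-9))*(-1/4) = -512*(-9)*(-1/4) = 4608*(-1/4) = -1152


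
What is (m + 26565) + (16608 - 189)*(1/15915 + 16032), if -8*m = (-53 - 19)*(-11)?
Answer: 1396572417043/5305 ≈ 2.6326e+8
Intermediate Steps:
m = -99 (m = -(-53 - 19)*(-11)/8 = -(-9)*(-11) = -⅛*792 = -99)
(m + 26565) + (16608 - 189)*(1/15915 + 16032) = (-99 + 26565) + (16608 - 189)*(1/15915 + 16032) = 26466 + 16419*(1/15915 + 16032) = 26466 + 16419*(255149281/15915) = 26466 + 1396432014913/5305 = 1396572417043/5305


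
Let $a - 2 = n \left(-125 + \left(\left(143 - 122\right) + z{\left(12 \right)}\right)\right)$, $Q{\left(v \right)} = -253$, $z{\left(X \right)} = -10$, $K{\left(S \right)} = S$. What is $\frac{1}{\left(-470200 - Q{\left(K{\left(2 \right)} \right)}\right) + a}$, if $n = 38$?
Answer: $- \frac{1}{474277} \approx -2.1085 \cdot 10^{-6}$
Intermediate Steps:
$a = -4330$ ($a = 2 + 38 \left(-125 + \left(\left(143 - 122\right) - 10\right)\right) = 2 + 38 \left(-125 + \left(21 - 10\right)\right) = 2 + 38 \left(-125 + 11\right) = 2 + 38 \left(-114\right) = 2 - 4332 = -4330$)
$\frac{1}{\left(-470200 - Q{\left(K{\left(2 \right)} \right)}\right) + a} = \frac{1}{\left(-470200 - -253\right) - 4330} = \frac{1}{\left(-470200 + 253\right) - 4330} = \frac{1}{-469947 - 4330} = \frac{1}{-474277} = - \frac{1}{474277}$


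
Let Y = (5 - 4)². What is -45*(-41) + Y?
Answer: 1846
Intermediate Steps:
Y = 1 (Y = 1² = 1)
-45*(-41) + Y = -45*(-41) + 1 = 1845 + 1 = 1846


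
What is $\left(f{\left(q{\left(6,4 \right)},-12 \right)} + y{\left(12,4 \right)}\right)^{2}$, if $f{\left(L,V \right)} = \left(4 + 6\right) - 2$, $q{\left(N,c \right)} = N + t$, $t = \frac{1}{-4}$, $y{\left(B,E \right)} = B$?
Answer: $400$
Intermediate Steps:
$t = - \frac{1}{4} \approx -0.25$
$q{\left(N,c \right)} = - \frac{1}{4} + N$ ($q{\left(N,c \right)} = N - \frac{1}{4} = - \frac{1}{4} + N$)
$f{\left(L,V \right)} = 8$ ($f{\left(L,V \right)} = 10 - 2 = 8$)
$\left(f{\left(q{\left(6,4 \right)},-12 \right)} + y{\left(12,4 \right)}\right)^{2} = \left(8 + 12\right)^{2} = 20^{2} = 400$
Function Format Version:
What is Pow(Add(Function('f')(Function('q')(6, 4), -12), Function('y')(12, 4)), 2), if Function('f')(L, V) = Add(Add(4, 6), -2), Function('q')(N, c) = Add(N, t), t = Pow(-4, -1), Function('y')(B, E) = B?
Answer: 400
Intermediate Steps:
t = Rational(-1, 4) ≈ -0.25000
Function('q')(N, c) = Add(Rational(-1, 4), N) (Function('q')(N, c) = Add(N, Rational(-1, 4)) = Add(Rational(-1, 4), N))
Function('f')(L, V) = 8 (Function('f')(L, V) = Add(10, -2) = 8)
Pow(Add(Function('f')(Function('q')(6, 4), -12), Function('y')(12, 4)), 2) = Pow(Add(8, 12), 2) = Pow(20, 2) = 400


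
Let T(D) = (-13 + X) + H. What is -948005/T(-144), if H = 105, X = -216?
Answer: 948005/124 ≈ 7645.2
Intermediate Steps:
T(D) = -124 (T(D) = (-13 - 216) + 105 = -229 + 105 = -124)
-948005/T(-144) = -948005/(-124) = -948005*(-1/124) = 948005/124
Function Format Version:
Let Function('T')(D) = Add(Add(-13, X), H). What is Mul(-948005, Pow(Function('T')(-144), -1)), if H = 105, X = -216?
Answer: Rational(948005, 124) ≈ 7645.2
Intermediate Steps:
Function('T')(D) = -124 (Function('T')(D) = Add(Add(-13, -216), 105) = Add(-229, 105) = -124)
Mul(-948005, Pow(Function('T')(-144), -1)) = Mul(-948005, Pow(-124, -1)) = Mul(-948005, Rational(-1, 124)) = Rational(948005, 124)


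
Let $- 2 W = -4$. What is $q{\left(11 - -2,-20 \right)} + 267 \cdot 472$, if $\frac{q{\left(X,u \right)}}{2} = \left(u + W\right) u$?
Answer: $126744$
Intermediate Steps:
$W = 2$ ($W = \left(- \frac{1}{2}\right) \left(-4\right) = 2$)
$q{\left(X,u \right)} = 2 u \left(2 + u\right)$ ($q{\left(X,u \right)} = 2 \left(u + 2\right) u = 2 \left(2 + u\right) u = 2 u \left(2 + u\right)$)
$q{\left(11 - -2,-20 \right)} + 267 \cdot 472 = 2 \left(-20\right) \left(2 - 20\right) + 267 \cdot 472 = 2 \left(-20\right) \left(-18\right) + 126024 = 720 + 126024 = 126744$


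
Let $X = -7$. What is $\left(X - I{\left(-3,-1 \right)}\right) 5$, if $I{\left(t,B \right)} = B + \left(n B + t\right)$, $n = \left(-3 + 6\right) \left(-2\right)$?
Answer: $-45$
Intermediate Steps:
$n = -6$ ($n = 3 \left(-2\right) = -6$)
$I{\left(t,B \right)} = t - 5 B$ ($I{\left(t,B \right)} = B - \left(- t + 6 B\right) = t - 5 B$)
$\left(X - I{\left(-3,-1 \right)}\right) 5 = \left(-7 - \left(-3 - -5\right)\right) 5 = \left(-7 - \left(-3 + 5\right)\right) 5 = \left(-7 - 2\right) 5 = \left(-9\right) 5 = -45$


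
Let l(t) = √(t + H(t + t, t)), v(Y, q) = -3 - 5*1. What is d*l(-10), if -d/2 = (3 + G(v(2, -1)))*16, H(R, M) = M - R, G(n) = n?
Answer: 0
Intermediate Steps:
v(Y, q) = -8 (v(Y, q) = -3 - 5 = -8)
l(t) = 0 (l(t) = √(t + (t - (t + t))) = √(t + (t - 2*t)) = √(t - t) = √0 = 0)
d = 160 (d = -2*(3 - 8)*16 = -(-10)*16 = -2*(-80) = 160)
d*l(-10) = 160*0 = 0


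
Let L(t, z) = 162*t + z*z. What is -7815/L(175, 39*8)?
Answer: -2605/41898 ≈ -0.062175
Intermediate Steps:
L(t, z) = z² + 162*t (L(t, z) = 162*t + z² = z² + 162*t)
-7815/L(175, 39*8) = -7815/((39*8)² + 162*175) = -7815/(312² + 28350) = -7815/(97344 + 28350) = -7815/125694 = -7815*1/125694 = -2605/41898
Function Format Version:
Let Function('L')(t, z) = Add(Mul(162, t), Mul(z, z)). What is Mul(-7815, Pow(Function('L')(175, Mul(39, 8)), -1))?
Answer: Rational(-2605, 41898) ≈ -0.062175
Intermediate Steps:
Function('L')(t, z) = Add(Pow(z, 2), Mul(162, t)) (Function('L')(t, z) = Add(Mul(162, t), Pow(z, 2)) = Add(Pow(z, 2), Mul(162, t)))
Mul(-7815, Pow(Function('L')(175, Mul(39, 8)), -1)) = Mul(-7815, Pow(Add(Pow(Mul(39, 8), 2), Mul(162, 175)), -1)) = Mul(-7815, Pow(Add(Pow(312, 2), 28350), -1)) = Mul(-7815, Pow(Add(97344, 28350), -1)) = Mul(-7815, Pow(125694, -1)) = Mul(-7815, Rational(1, 125694)) = Rational(-2605, 41898)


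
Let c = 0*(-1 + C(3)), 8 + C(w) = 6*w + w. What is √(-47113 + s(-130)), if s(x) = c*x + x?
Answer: I*√47243 ≈ 217.35*I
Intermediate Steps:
C(w) = -8 + 7*w (C(w) = -8 + (6*w + w) = -8 + 7*w)
c = 0 (c = 0*(-1 + (-8 + 7*3)) = 0*(-1 + (-8 + 21)) = 0*(-1 + 13) = 0*12 = 0)
s(x) = x (s(x) = 0*x + x = 0 + x = x)
√(-47113 + s(-130)) = √(-47113 - 130) = √(-47243) = I*√47243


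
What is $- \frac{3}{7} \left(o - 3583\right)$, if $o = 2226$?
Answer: $\frac{4071}{7} \approx 581.57$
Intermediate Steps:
$- \frac{3}{7} \left(o - 3583\right) = - \frac{3}{7} \left(2226 - 3583\right) = \left(-3\right) \frac{1}{7} \left(2226 - 3583\right) = \left(- \frac{3}{7}\right) \left(-1357\right) = \frac{4071}{7}$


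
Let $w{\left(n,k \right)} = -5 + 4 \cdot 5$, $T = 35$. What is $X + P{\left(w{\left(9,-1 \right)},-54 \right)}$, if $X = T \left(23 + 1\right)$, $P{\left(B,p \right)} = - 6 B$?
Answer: $750$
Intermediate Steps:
$w{\left(n,k \right)} = 15$ ($w{\left(n,k \right)} = -5 + 20 = 15$)
$X = 840$ ($X = 35 \left(23 + 1\right) = 35 \cdot 24 = 840$)
$X + P{\left(w{\left(9,-1 \right)},-54 \right)} = 840 - 90 = 750$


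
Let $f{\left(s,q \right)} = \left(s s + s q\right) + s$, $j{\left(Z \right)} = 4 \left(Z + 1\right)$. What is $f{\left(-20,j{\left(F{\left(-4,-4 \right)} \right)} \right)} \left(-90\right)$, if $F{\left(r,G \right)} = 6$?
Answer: $16200$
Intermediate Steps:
$j{\left(Z \right)} = 4 + 4 Z$ ($j{\left(Z \right)} = 4 \left(1 + Z\right) = 4 + 4 Z$)
$f{\left(s,q \right)} = s + s^{2} + q s$ ($f{\left(s,q \right)} = \left(s^{2} + q s\right) + s = s + s^{2} + q s$)
$f{\left(-20,j{\left(F{\left(-4,-4 \right)} \right)} \right)} \left(-90\right) = - 20 \left(1 + \left(4 + 4 \cdot 6\right) - 20\right) \left(-90\right) = - 20 \left(1 + \left(4 + 24\right) - 20\right) \left(-90\right) = - 20 \left(1 + 28 - 20\right) \left(-90\right) = \left(-20\right) 9 \left(-90\right) = \left(-180\right) \left(-90\right) = 16200$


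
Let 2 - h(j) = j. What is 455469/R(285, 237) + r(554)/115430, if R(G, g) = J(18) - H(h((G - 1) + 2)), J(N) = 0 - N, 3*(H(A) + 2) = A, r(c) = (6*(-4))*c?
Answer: 78860611077/13620740 ≈ 5789.7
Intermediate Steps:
r(c) = -24*c
h(j) = 2 - j
H(A) = -2 + A/3
J(N) = -N
R(G, g) = -49/3 + G/3 (R(G, g) = -1*18 - (-2 + (2 - ((G - 1) + 2))/3) = -18 - (-2 + (2 - ((-1 + G) + 2))/3) = -18 - (-2 + (2 - (1 + G))/3) = -18 - (-2 + (2 + (-1 - G))/3) = -18 - (-2 + (1 - G)/3) = -18 - (-2 + (⅓ - G/3)) = -18 - (-5/3 - G/3) = -18 + (5/3 + G/3) = -49/3 + G/3)
455469/R(285, 237) + r(554)/115430 = 455469/(-49/3 + (⅓)*285) - 24*554/115430 = 455469/(-49/3 + 95) - 13296*1/115430 = 455469/(236/3) - 6648/57715 = 455469*(3/236) - 6648/57715 = 1366407/236 - 6648/57715 = 78860611077/13620740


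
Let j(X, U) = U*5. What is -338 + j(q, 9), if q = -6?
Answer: -293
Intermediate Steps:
j(X, U) = 5*U
-338 + j(q, 9) = -338 + 5*9 = -338 + 45 = -293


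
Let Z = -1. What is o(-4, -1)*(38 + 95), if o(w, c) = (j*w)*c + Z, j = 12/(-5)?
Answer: -7049/5 ≈ -1409.8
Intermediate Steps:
j = -12/5 (j = 12*(-⅕) = -12/5 ≈ -2.4000)
o(w, c) = -1 - 12*c*w/5 (o(w, c) = (-12*w/5)*c - 1 = -12*c*w/5 - 1 = -1 - 12*c*w/5)
o(-4, -1)*(38 + 95) = (-1 - 12/5*(-1)*(-4))*(38 + 95) = (-1 - 48/5)*133 = -53/5*133 = -7049/5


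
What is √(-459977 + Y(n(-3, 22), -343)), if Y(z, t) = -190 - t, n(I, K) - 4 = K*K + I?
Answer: 4*I*√28739 ≈ 678.1*I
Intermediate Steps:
n(I, K) = 4 + I + K² (n(I, K) = 4 + (K*K + I) = 4 + (K² + I) = 4 + (I + K²) = 4 + I + K²)
√(-459977 + Y(n(-3, 22), -343)) = √(-459977 + (-190 - 1*(-343))) = √(-459977 + (-190 + 343)) = √(-459977 + 153) = √(-459824) = 4*I*√28739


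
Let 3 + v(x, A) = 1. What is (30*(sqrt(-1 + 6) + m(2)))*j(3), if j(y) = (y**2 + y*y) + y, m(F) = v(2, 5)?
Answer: -1260 + 630*sqrt(5) ≈ 148.72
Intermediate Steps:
v(x, A) = -2 (v(x, A) = -3 + 1 = -2)
m(F) = -2
j(y) = y + 2*y**2 (j(y) = (y**2 + y**2) + y = 2*y**2 + y = y + 2*y**2)
(30*(sqrt(-1 + 6) + m(2)))*j(3) = (30*(sqrt(-1 + 6) - 2))*(3*(1 + 2*3)) = (30*(sqrt(5) - 2))*(3*(1 + 6)) = (30*(-2 + sqrt(5)))*(3*7) = (-60 + 30*sqrt(5))*21 = -1260 + 630*sqrt(5)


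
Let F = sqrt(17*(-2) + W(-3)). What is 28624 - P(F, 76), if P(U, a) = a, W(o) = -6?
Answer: 28548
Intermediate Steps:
F = 2*I*sqrt(10) (F = sqrt(17*(-2) - 6) = sqrt(-34 - 6) = sqrt(-40) = 2*I*sqrt(10) ≈ 6.3246*I)
28624 - P(F, 76) = 28624 - 1*76 = 28624 - 76 = 28548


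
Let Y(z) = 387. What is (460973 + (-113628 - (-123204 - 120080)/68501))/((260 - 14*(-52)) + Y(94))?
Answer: 2163065739/8562625 ≈ 252.62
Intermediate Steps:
(460973 + (-113628 - (-123204 - 120080)/68501))/((260 - 14*(-52)) + Y(94)) = (460973 + (-113628 - (-123204 - 120080)/68501))/((260 - 14*(-52)) + 387) = (460973 + (-113628 - (-243284)/68501))/((260 + 728) + 387) = (460973 + (-113628 - 1*(-243284/68501)))/(988 + 387) = (460973 + (-113628 + 243284/68501))/1375 = (460973 - 7783388344/68501)*(1/1375) = (23793723129/68501)*(1/1375) = 2163065739/8562625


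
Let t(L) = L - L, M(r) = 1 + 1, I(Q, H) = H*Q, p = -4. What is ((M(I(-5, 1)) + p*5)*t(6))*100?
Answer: 0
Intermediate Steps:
M(r) = 2
t(L) = 0
((M(I(-5, 1)) + p*5)*t(6))*100 = ((2 - 4*5)*0)*100 = ((2 - 20)*0)*100 = -18*0*100 = 0*100 = 0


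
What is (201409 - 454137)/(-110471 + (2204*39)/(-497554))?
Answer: 8981844808/3926098135 ≈ 2.2877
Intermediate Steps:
(201409 - 454137)/(-110471 + (2204*39)/(-497554)) = -252728/(-110471 + 85956*(-1/497554)) = -252728/(-110471 - 42978/248777) = -252728/(-27482686945/248777) = -252728*(-248777/27482686945) = 8981844808/3926098135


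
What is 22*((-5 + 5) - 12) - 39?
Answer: -303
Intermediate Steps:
22*((-5 + 5) - 12) - 39 = 22*(0 - 12) - 39 = 22*(-12) - 39 = -264 - 39 = -303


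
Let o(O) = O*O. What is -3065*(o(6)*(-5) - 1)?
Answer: 554765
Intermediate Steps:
o(O) = O²
-3065*(o(6)*(-5) - 1) = -3065*(6²*(-5) - 1) = -3065*(36*(-5) - 1) = -3065*(-180 - 1) = -3065*(-181) = 554765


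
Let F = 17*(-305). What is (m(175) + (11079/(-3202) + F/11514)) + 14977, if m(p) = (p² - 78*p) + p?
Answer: 296077136045/9216957 ≈ 32123.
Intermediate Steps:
F = -5185
m(p) = p² - 77*p
(m(175) + (11079/(-3202) + F/11514)) + 14977 = (175*(-77 + 175) + (11079/(-3202) - 5185/11514)) + 14977 = (175*98 + (11079*(-1/3202) - 5185*1/11514)) + 14977 = (17150 + (-11079/3202 - 5185/11514)) + 14977 = (17150 - 36041494/9216957) + 14977 = 158034771056/9216957 + 14977 = 296077136045/9216957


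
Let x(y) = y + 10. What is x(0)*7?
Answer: 70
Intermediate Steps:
x(y) = 10 + y
x(0)*7 = (10 + 0)*7 = 10*7 = 70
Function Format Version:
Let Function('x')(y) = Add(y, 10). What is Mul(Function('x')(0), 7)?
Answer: 70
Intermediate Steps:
Function('x')(y) = Add(10, y)
Mul(Function('x')(0), 7) = Mul(Add(10, 0), 7) = Mul(10, 7) = 70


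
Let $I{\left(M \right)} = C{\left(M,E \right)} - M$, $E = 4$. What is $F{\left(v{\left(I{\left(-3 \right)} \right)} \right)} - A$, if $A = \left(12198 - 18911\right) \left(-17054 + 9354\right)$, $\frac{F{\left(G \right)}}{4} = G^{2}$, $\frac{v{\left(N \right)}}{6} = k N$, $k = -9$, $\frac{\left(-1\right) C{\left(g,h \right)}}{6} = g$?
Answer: $-46546276$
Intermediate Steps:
$C{\left(g,h \right)} = - 6 g$
$I{\left(M \right)} = - 7 M$ ($I{\left(M \right)} = - 6 M - M = - 7 M$)
$v{\left(N \right)} = - 54 N$ ($v{\left(N \right)} = 6 \left(- 9 N\right) = - 54 N$)
$F{\left(G \right)} = 4 G^{2}$
$A = 51690100$ ($A = \left(-6713\right) \left(-7700\right) = 51690100$)
$F{\left(v{\left(I{\left(-3 \right)} \right)} \right)} - A = 4 \left(- 54 \left(\left(-7\right) \left(-3\right)\right)\right)^{2} - 51690100 = 4 \left(\left(-54\right) 21\right)^{2} - 51690100 = 4 \left(-1134\right)^{2} - 51690100 = 4 \cdot 1285956 - 51690100 = 5143824 - 51690100 = -46546276$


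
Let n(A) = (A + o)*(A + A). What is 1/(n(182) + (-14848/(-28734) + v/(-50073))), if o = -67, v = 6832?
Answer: 79933199/3346034108652 ≈ 2.3889e-5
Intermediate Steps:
n(A) = 2*A*(-67 + A) (n(A) = (A - 67)*(A + A) = (-67 + A)*(2*A) = 2*A*(-67 + A))
1/(n(182) + (-14848/(-28734) + v/(-50073))) = 1/(2*182*(-67 + 182) + (-14848/(-28734) + 6832/(-50073))) = 1/(2*182*115 + (-14848*(-1/28734) + 6832*(-1/50073))) = 1/(41860 + (7424/14367 - 6832/50073)) = 1/(41860 + 30398512/79933199) = 1/(3346034108652/79933199) = 79933199/3346034108652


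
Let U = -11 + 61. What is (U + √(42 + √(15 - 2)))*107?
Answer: 5350 + 107*√(42 + √13) ≈ 6072.6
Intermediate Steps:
U = 50
(U + √(42 + √(15 - 2)))*107 = (50 + √(42 + √(15 - 2)))*107 = (50 + √(42 + √13))*107 = 5350 + 107*√(42 + √13)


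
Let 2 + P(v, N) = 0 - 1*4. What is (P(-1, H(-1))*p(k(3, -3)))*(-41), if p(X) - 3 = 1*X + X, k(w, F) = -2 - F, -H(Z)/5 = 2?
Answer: 1230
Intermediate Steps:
H(Z) = -10 (H(Z) = -5*2 = -10)
P(v, N) = -6 (P(v, N) = -2 + (0 - 1*4) = -2 + (0 - 4) = -2 - 4 = -6)
p(X) = 3 + 2*X (p(X) = 3 + (1*X + X) = 3 + (X + X) = 3 + 2*X)
(P(-1, H(-1))*p(k(3, -3)))*(-41) = -6*(3 + 2*(-2 - 1*(-3)))*(-41) = -6*(3 + 2*(-2 + 3))*(-41) = -6*(3 + 2*1)*(-41) = -6*(3 + 2)*(-41) = -6*5*(-41) = -30*(-41) = 1230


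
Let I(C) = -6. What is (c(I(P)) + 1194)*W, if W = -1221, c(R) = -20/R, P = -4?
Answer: -1461944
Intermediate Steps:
(c(I(P)) + 1194)*W = (-20/(-6) + 1194)*(-1221) = (-20*(-⅙) + 1194)*(-1221) = (10/3 + 1194)*(-1221) = (3592/3)*(-1221) = -1461944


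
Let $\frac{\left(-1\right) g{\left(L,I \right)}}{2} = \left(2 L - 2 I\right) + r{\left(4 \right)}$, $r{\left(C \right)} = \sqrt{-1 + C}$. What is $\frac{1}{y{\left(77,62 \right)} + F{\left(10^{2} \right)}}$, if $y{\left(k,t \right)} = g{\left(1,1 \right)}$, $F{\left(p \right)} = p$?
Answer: $\frac{25}{2497} + \frac{\sqrt{3}}{4994} \approx 0.010359$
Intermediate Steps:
$g{\left(L,I \right)} = - 4 L - 2 \sqrt{3} + 4 I$ ($g{\left(L,I \right)} = - 2 \left(\left(2 L - 2 I\right) + \sqrt{-1 + 4}\right) = - 2 \left(\left(- 2 I + 2 L\right) + \sqrt{3}\right) = - 2 \left(\sqrt{3} - 2 I + 2 L\right) = - 4 L - 2 \sqrt{3} + 4 I$)
$y{\left(k,t \right)} = - 2 \sqrt{3}$ ($y{\left(k,t \right)} = \left(-4\right) 1 - 2 \sqrt{3} + 4 \cdot 1 = -4 - 2 \sqrt{3} + 4 = - 2 \sqrt{3}$)
$\frac{1}{y{\left(77,62 \right)} + F{\left(10^{2} \right)}} = \frac{1}{- 2 \sqrt{3} + 10^{2}} = \frac{1}{- 2 \sqrt{3} + 100} = \frac{1}{100 - 2 \sqrt{3}}$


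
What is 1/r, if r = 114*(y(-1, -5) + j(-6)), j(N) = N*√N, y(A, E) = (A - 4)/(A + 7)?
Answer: I/(19*(-5*I + 36*√6)) ≈ -3.3734e-5 + 0.00059494*I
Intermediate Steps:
y(A, E) = (-4 + A)/(7 + A)
j(N) = N^(3/2)
r = -95 - 684*I*√6 (r = 114*((-4 - 1)/(7 - 1) + (-6)^(3/2)) = 114*(-5/6 - 6*I*√6) = 114*((⅙)*(-5) - 6*I*√6) = 114*(-⅚ - 6*I*√6) = -95 - 684*I*√6 ≈ -95.0 - 1675.5*I)
1/r = 1/(-95 - 684*I*√6)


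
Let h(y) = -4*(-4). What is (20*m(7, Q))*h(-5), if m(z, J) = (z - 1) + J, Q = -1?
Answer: 1600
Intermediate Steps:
h(y) = 16
m(z, J) = -1 + J + z (m(z, J) = (-1 + z) + J = -1 + J + z)
(20*m(7, Q))*h(-5) = (20*(-1 - 1 + 7))*16 = (20*5)*16 = 100*16 = 1600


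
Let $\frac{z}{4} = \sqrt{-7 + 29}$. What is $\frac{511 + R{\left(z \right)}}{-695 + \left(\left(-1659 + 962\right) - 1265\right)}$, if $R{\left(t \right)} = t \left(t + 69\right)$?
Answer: $- \frac{863}{2657} - \frac{276 \sqrt{22}}{2657} \approx -0.81203$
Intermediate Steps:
$z = 4 \sqrt{22}$ ($z = 4 \sqrt{-7 + 29} = 4 \sqrt{22} \approx 18.762$)
$R{\left(t \right)} = t \left(69 + t\right)$
$\frac{511 + R{\left(z \right)}}{-695 + \left(\left(-1659 + 962\right) - 1265\right)} = \frac{511 + 4 \sqrt{22} \left(69 + 4 \sqrt{22}\right)}{-695 + \left(\left(-1659 + 962\right) - 1265\right)} = \frac{511 + 4 \sqrt{22} \left(69 + 4 \sqrt{22}\right)}{-695 - 1962} = \frac{511 + 4 \sqrt{22} \left(69 + 4 \sqrt{22}\right)}{-2657} = \left(511 + 4 \sqrt{22} \left(69 + 4 \sqrt{22}\right)\right) \left(- \frac{1}{2657}\right) = - \frac{511}{2657} - \frac{4 \sqrt{22} \left(69 + 4 \sqrt{22}\right)}{2657}$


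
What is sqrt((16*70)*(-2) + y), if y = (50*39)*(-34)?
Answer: 2*I*sqrt(17135) ≈ 261.8*I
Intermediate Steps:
y = -66300 (y = 1950*(-34) = -66300)
sqrt((16*70)*(-2) + y) = sqrt((16*70)*(-2) - 66300) = sqrt(1120*(-2) - 66300) = sqrt(-2240 - 66300) = sqrt(-68540) = 2*I*sqrt(17135)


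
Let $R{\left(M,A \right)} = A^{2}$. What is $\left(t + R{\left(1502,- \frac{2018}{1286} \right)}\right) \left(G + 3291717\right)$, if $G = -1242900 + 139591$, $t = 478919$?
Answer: $\frac{433325792086538496}{413449} \approx 1.0481 \cdot 10^{12}$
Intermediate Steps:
$G = -1103309$
$\left(t + R{\left(1502,- \frac{2018}{1286} \right)}\right) \left(G + 3291717\right) = \left(478919 + \left(- \frac{2018}{1286}\right)^{2}\right) \left(-1103309 + 3291717\right) = \left(478919 + \left(\left(-2018\right) \frac{1}{1286}\right)^{2}\right) 2188408 = \left(478919 + \left(- \frac{1009}{643}\right)^{2}\right) 2188408 = \left(478919 + \frac{1018081}{413449}\right) 2188408 = \frac{198009599712}{413449} \cdot 2188408 = \frac{433325792086538496}{413449}$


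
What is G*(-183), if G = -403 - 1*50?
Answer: 82899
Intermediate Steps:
G = -453 (G = -403 - 50 = -453)
G*(-183) = -453*(-183) = 82899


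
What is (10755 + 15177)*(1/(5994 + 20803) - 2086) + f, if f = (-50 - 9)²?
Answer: -1449467684855/26797 ≈ -5.4091e+7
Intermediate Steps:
f = 3481 (f = (-59)² = 3481)
(10755 + 15177)*(1/(5994 + 20803) - 2086) + f = (10755 + 15177)*(1/(5994 + 20803) - 2086) + 3481 = 25932*(1/26797 - 2086) + 3481 = 25932*(-55898541/26797) + 3481 = -1449560965212/26797 + 3481 = -1449467684855/26797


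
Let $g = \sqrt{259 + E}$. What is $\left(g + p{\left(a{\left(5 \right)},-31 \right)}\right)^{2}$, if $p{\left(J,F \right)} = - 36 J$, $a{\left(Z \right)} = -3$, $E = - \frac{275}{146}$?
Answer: $\frac{1740483}{146} + \frac{324 \sqrt{608966}}{73} \approx 15385.0$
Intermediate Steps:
$E = - \frac{275}{146}$ ($E = \left(-275\right) \frac{1}{146} = - \frac{275}{146} \approx -1.8836$)
$g = \frac{3 \sqrt{608966}}{146}$ ($g = \sqrt{259 - \frac{275}{146}} = \sqrt{\frac{37539}{146}} = \frac{3 \sqrt{608966}}{146} \approx 16.035$)
$\left(g + p{\left(a{\left(5 \right)},-31 \right)}\right)^{2} = \left(\frac{3 \sqrt{608966}}{146} - -108\right)^{2} = \left(\frac{3 \sqrt{608966}}{146} + 108\right)^{2} = \left(108 + \frac{3 \sqrt{608966}}{146}\right)^{2}$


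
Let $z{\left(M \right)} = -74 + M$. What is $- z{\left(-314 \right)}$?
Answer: $388$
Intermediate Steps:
$- z{\left(-314 \right)} = - (-74 - 314) = \left(-1\right) \left(-388\right) = 388$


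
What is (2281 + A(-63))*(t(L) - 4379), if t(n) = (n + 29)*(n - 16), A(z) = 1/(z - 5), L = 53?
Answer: -208618915/68 ≈ -3.0679e+6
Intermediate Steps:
A(z) = 1/(-5 + z)
t(n) = (-16 + n)*(29 + n) (t(n) = (29 + n)*(-16 + n) = (-16 + n)*(29 + n))
(2281 + A(-63))*(t(L) - 4379) = (2281 + 1/(-5 - 63))*((-464 + 53**2 + 13*53) - 4379) = (2281 + 1/(-68))*((-464 + 2809 + 689) - 4379) = (2281 - 1/68)*(3034 - 4379) = (155107/68)*(-1345) = -208618915/68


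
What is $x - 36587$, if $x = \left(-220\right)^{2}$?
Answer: $11813$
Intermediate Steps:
$x = 48400$
$x - 36587 = 48400 - 36587 = 11813$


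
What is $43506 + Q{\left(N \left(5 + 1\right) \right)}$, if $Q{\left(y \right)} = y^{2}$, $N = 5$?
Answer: $44406$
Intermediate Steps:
$43506 + Q{\left(N \left(5 + 1\right) \right)} = 43506 + \left(5 \left(5 + 1\right)\right)^{2} = 43506 + \left(5 \cdot 6\right)^{2} = 43506 + 30^{2} = 43506 + 900 = 44406$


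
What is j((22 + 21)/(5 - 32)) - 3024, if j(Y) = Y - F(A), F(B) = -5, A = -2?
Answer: -81556/27 ≈ -3020.6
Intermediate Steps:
j(Y) = 5 + Y (j(Y) = Y - 1*(-5) = Y + 5 = 5 + Y)
j((22 + 21)/(5 - 32)) - 3024 = (5 + (22 + 21)/(5 - 32)) - 3024 = (5 + 43/(-27)) - 3024 = (5 + 43*(-1/27)) - 3024 = (5 - 43/27) - 3024 = 92/27 - 3024 = -81556/27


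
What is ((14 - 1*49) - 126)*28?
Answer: -4508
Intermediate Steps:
((14 - 1*49) - 126)*28 = ((14 - 49) - 126)*28 = (-35 - 126)*28 = -161*28 = -4508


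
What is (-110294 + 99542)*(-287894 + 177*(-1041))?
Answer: 5076567552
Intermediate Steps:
(-110294 + 99542)*(-287894 + 177*(-1041)) = -10752*(-287894 - 184257) = -10752*(-472151) = 5076567552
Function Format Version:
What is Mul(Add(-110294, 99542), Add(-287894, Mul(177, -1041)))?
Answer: 5076567552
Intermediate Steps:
Mul(Add(-110294, 99542), Add(-287894, Mul(177, -1041))) = Mul(-10752, Add(-287894, -184257)) = Mul(-10752, -472151) = 5076567552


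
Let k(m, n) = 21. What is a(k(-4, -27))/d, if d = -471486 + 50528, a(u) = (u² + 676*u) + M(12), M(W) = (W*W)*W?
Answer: -16365/420958 ≈ -0.038876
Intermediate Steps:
M(W) = W³ (M(W) = W²*W = W³)
a(u) = 1728 + u² + 676*u (a(u) = (u² + 676*u) + 12³ = (u² + 676*u) + 1728 = 1728 + u² + 676*u)
d = -420958
a(k(-4, -27))/d = (1728 + 21² + 676*21)/(-420958) = (1728 + 441 + 14196)*(-1/420958) = 16365*(-1/420958) = -16365/420958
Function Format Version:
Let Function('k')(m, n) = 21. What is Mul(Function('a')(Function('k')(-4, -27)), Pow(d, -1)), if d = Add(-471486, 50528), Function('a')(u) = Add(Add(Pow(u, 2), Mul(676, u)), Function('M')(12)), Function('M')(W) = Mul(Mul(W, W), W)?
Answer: Rational(-16365, 420958) ≈ -0.038876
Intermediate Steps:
Function('M')(W) = Pow(W, 3) (Function('M')(W) = Mul(Pow(W, 2), W) = Pow(W, 3))
Function('a')(u) = Add(1728, Pow(u, 2), Mul(676, u)) (Function('a')(u) = Add(Add(Pow(u, 2), Mul(676, u)), Pow(12, 3)) = Add(Add(Pow(u, 2), Mul(676, u)), 1728) = Add(1728, Pow(u, 2), Mul(676, u)))
d = -420958
Mul(Function('a')(Function('k')(-4, -27)), Pow(d, -1)) = Mul(Add(1728, Pow(21, 2), Mul(676, 21)), Pow(-420958, -1)) = Mul(Add(1728, 441, 14196), Rational(-1, 420958)) = Mul(16365, Rational(-1, 420958)) = Rational(-16365, 420958)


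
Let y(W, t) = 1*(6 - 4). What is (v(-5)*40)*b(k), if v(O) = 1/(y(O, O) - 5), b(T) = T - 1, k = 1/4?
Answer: 10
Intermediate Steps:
k = ¼ ≈ 0.25000
b(T) = -1 + T
y(W, t) = 2 (y(W, t) = 1*2 = 2)
v(O) = -⅓ (v(O) = 1/(2 - 5) = 1/(-3) = -⅓)
(v(-5)*40)*b(k) = (-⅓*40)*(-1 + ¼) = -40/3*(-¾) = 10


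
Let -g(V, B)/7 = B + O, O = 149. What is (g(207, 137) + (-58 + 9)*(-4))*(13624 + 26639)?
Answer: -72714978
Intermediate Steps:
g(V, B) = -1043 - 7*B (g(V, B) = -7*(B + 149) = -7*(149 + B) = -1043 - 7*B)
(g(207, 137) + (-58 + 9)*(-4))*(13624 + 26639) = ((-1043 - 7*137) + (-58 + 9)*(-4))*(13624 + 26639) = ((-1043 - 959) - 49*(-4))*40263 = (-2002 + 196)*40263 = -1806*40263 = -72714978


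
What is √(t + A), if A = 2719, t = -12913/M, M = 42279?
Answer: 2*√1214926046238/42279 ≈ 52.141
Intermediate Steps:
t = -12913/42279 ≈ -0.30542
√(t + A) = √(-12913/42279 + 2719) = √(114943688/42279) = 2*√1214926046238/42279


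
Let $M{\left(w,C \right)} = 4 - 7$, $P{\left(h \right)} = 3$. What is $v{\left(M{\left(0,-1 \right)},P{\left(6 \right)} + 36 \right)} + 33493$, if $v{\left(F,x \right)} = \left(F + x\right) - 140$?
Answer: $33389$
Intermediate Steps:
$M{\left(w,C \right)} = -3$ ($M{\left(w,C \right)} = 4 - 7 = -3$)
$v{\left(F,x \right)} = -140 + F + x$
$v{\left(M{\left(0,-1 \right)},P{\left(6 \right)} + 36 \right)} + 33493 = \left(-140 - 3 + \left(3 + 36\right)\right) + 33493 = \left(-140 - 3 + 39\right) + 33493 = -104 + 33493 = 33389$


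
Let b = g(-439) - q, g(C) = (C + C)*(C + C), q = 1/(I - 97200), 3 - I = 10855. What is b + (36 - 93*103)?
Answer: 82264417733/108052 ≈ 7.6134e+5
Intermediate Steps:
I = -10852 (I = 3 - 1*10855 = 3 - 10855 = -10852)
q = -1/108052 (q = 1/(-10852 - 97200) = 1/(-108052) = -1/108052 ≈ -9.2548e-6)
g(C) = 4*C² (g(C) = (2*C)*(2*C) = 4*C²)
b = 83295557969/108052 (b = 4*(-439)² - 1*(-1/108052) = 4*192721 + 1/108052 = 770884 + 1/108052 = 83295557969/108052 ≈ 7.7088e+5)
b + (36 - 93*103) = 83295557969/108052 + (36 - 93*103) = 83295557969/108052 + (36 - 9579) = 83295557969/108052 - 9543 = 82264417733/108052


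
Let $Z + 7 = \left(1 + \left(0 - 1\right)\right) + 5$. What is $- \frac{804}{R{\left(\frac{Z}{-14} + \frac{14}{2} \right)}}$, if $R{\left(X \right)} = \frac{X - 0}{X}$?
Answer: $-804$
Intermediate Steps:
$Z = -2$ ($Z = -7 + \left(\left(1 + \left(0 - 1\right)\right) + 5\right) = -7 + \left(\left(1 - 1\right) + 5\right) = -7 + \left(0 + 5\right) = -7 + 5 = -2$)
$R{\left(X \right)} = 1$ ($R{\left(X \right)} = \frac{X + 0}{X} = \frac{X}{X} = 1$)
$- \frac{804}{R{\left(\frac{Z}{-14} + \frac{14}{2} \right)}} = - \frac{804}{1} = \left(-804\right) 1 = -804$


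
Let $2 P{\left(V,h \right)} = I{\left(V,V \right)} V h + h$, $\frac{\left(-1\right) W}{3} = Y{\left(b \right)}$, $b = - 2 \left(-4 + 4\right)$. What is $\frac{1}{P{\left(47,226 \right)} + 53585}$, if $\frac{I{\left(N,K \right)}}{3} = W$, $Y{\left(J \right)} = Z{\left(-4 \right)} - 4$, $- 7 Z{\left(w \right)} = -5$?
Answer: $\frac{7}{1475263} \approx 4.7449 \cdot 10^{-6}$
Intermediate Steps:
$Z{\left(w \right)} = \frac{5}{7}$ ($Z{\left(w \right)} = \left(- \frac{1}{7}\right) \left(-5\right) = \frac{5}{7}$)
$b = 0$ ($b = \left(-2\right) 0 = 0$)
$Y{\left(J \right)} = - \frac{23}{7}$ ($Y{\left(J \right)} = \frac{5}{7} - 4 = - \frac{23}{7}$)
$W = \frac{69}{7}$ ($W = \left(-3\right) \left(- \frac{23}{7}\right) = \frac{69}{7} \approx 9.8571$)
$I{\left(N,K \right)} = \frac{207}{7}$ ($I{\left(N,K \right)} = 3 \cdot \frac{69}{7} = \frac{207}{7}$)
$P{\left(V,h \right)} = \frac{h}{2} + \frac{207 V h}{14}$ ($P{\left(V,h \right)} = \frac{\frac{207 V}{7} h + h}{2} = \frac{\frac{207 V h}{7} + h}{2} = \frac{h + \frac{207 V h}{7}}{2} = \frac{h}{2} + \frac{207 V h}{14}$)
$\frac{1}{P{\left(47,226 \right)} + 53585} = \frac{1}{\frac{1}{14} \cdot 226 \left(7 + 207 \cdot 47\right) + 53585} = \frac{1}{\frac{1}{14} \cdot 226 \left(7 + 9729\right) + 53585} = \frac{1}{\frac{1}{14} \cdot 226 \cdot 9736 + 53585} = \frac{1}{\frac{1100168}{7} + 53585} = \frac{1}{\frac{1475263}{7}} = \frac{7}{1475263}$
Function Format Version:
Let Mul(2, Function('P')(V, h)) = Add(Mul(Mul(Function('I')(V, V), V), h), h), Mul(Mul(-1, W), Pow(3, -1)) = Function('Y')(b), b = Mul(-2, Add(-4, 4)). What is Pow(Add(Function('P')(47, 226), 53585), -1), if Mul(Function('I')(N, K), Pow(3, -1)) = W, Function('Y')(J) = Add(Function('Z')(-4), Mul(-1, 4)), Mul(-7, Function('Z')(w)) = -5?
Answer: Rational(7, 1475263) ≈ 4.7449e-6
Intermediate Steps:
Function('Z')(w) = Rational(5, 7) (Function('Z')(w) = Mul(Rational(-1, 7), -5) = Rational(5, 7))
b = 0 (b = Mul(-2, 0) = 0)
Function('Y')(J) = Rational(-23, 7) (Function('Y')(J) = Add(Rational(5, 7), Mul(-1, 4)) = Add(Rational(5, 7), -4) = Rational(-23, 7))
W = Rational(69, 7) (W = Mul(-3, Rational(-23, 7)) = Rational(69, 7) ≈ 9.8571)
Function('I')(N, K) = Rational(207, 7) (Function('I')(N, K) = Mul(3, Rational(69, 7)) = Rational(207, 7))
Function('P')(V, h) = Add(Mul(Rational(1, 2), h), Mul(Rational(207, 14), V, h)) (Function('P')(V, h) = Mul(Rational(1, 2), Add(Mul(Mul(Rational(207, 7), V), h), h)) = Mul(Rational(1, 2), Add(Mul(Rational(207, 7), V, h), h)) = Mul(Rational(1, 2), Add(h, Mul(Rational(207, 7), V, h))) = Add(Mul(Rational(1, 2), h), Mul(Rational(207, 14), V, h)))
Pow(Add(Function('P')(47, 226), 53585), -1) = Pow(Add(Mul(Rational(1, 14), 226, Add(7, Mul(207, 47))), 53585), -1) = Pow(Add(Mul(Rational(1, 14), 226, Add(7, 9729)), 53585), -1) = Pow(Add(Mul(Rational(1, 14), 226, 9736), 53585), -1) = Pow(Add(Rational(1100168, 7), 53585), -1) = Pow(Rational(1475263, 7), -1) = Rational(7, 1475263)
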